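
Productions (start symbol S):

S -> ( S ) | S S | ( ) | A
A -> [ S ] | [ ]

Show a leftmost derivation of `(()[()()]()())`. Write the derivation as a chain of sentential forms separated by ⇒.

S⇒(S)⇒(SS)⇒(()S)⇒(()SS)⇒(()AS)⇒(()[S]S)⇒(()[SS]S)⇒(()[()S]S)⇒(()[()()]S)⇒(()[()()]SS)⇒(()[()()]()S)⇒(()[()()]()())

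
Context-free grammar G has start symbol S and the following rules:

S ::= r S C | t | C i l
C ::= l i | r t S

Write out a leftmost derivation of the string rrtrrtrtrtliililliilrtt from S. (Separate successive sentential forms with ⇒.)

S⇒rSC⇒rCilC⇒rrtSilC⇒rrtrSCilC⇒rrtrCilCilC⇒rrtrrtSilCilC⇒rrtrrtCililCilC⇒rrtrrtrtSililCilC⇒rrtrrtrtrSCililCilC⇒rrtrrtrtrtCililCilC⇒rrtrrtrtrtliililCilC⇒rrtrrtrtrtliililliilC⇒rrtrrtrtrtliililliilrtS⇒rrtrrtrtrtliililliilrtt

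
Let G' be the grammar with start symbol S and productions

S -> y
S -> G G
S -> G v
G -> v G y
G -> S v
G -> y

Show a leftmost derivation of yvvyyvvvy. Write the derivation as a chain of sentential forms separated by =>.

S => GG => SvG => GGvG => SvGvG => yvGvG => yvSvvG => yvGvvvG => yvvGyvvvG => yvvyyvvvG => yvvyyvvvy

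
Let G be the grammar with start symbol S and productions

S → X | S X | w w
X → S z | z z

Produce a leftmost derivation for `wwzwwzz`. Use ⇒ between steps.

S⇒SX⇒XX⇒SzX⇒wwzX⇒wwzSz⇒wwzXz⇒wwzSzz⇒wwzwwzz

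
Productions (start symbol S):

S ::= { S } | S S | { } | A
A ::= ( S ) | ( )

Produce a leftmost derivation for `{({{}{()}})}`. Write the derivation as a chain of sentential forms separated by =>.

S => {S}   [S ::= { S }]
{S} => {A}   [S ::= A]
{A} => {(S)}   [A ::= ( S )]
{(S)} => {({S})}   [S ::= { S }]
{({S})} => {({SS})}   [S ::= S S]
{({SS})} => {({{}S})}   [S ::= { }]
{({{}S})} => {({{}{S}})}   [S ::= { S }]
{({{}{S}})} => {({{}{A}})}   [S ::= A]
{({{}{A}})} => {({{}{()}})}   [A ::= ( )]

S => {S} => {A} => {(S)} => {({S})} => {({SS})} => {({{}S})} => {({{}{S}})} => {({{}{A}})} => {({{}{()}})}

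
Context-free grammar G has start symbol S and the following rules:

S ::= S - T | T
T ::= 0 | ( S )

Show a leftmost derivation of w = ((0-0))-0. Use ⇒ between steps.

S ⇒ S-T ⇒ T-T ⇒ (S)-T ⇒ (T)-T ⇒ ((S))-T ⇒ ((S-T))-T ⇒ ((T-T))-T ⇒ ((0-T))-T ⇒ ((0-0))-T ⇒ ((0-0))-0

S ⇒ S-T   [S ::= S - T]
S-T ⇒ T-T   [S ::= T]
T-T ⇒ (S)-T   [T ::= ( S )]
(S)-T ⇒ (T)-T   [S ::= T]
(T)-T ⇒ ((S))-T   [T ::= ( S )]
((S))-T ⇒ ((S-T))-T   [S ::= S - T]
((S-T))-T ⇒ ((T-T))-T   [S ::= T]
((T-T))-T ⇒ ((0-T))-T   [T ::= 0]
((0-T))-T ⇒ ((0-0))-T   [T ::= 0]
((0-0))-T ⇒ ((0-0))-0   [T ::= 0]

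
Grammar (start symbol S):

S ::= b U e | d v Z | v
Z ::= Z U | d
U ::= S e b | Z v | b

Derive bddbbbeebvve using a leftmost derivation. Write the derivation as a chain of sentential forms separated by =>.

S => bUe => bZve => bZUve => bdUve => bdZvve => bdZUvve => bdZUUvve => bddUUvve => bddbUvve => bddbSebvve => bddbbUeebvve => bddbbbeebvve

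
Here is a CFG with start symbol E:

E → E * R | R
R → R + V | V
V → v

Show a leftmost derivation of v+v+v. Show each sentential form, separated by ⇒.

E⇒R⇒R+V⇒R+V+V⇒V+V+V⇒v+V+V⇒v+v+V⇒v+v+v

E ⇒ R   [E → R]
R ⇒ R+V   [R → R + V]
R+V ⇒ R+V+V   [R → R + V]
R+V+V ⇒ V+V+V   [R → V]
V+V+V ⇒ v+V+V   [V → v]
v+V+V ⇒ v+v+V   [V → v]
v+v+V ⇒ v+v+v   [V → v]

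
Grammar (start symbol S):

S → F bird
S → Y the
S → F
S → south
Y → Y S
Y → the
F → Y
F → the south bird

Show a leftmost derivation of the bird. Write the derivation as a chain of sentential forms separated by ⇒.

S ⇒ F bird ⇒ Y bird ⇒ the bird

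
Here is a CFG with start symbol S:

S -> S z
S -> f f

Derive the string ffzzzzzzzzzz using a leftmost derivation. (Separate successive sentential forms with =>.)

S => Sz => Szz => Szzz => Szzzz => Szzzzz => Szzzzzz => Szzzzzzz => Szzzzzzzz => Szzzzzzzzz => Szzzzzzzzzz => ffzzzzzzzzzz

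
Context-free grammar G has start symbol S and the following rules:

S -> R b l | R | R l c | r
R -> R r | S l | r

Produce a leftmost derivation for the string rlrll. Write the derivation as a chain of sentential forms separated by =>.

S => R => Sl => Rl => Sll => Rll => Rrll => Slrll => Rlrll => rlrll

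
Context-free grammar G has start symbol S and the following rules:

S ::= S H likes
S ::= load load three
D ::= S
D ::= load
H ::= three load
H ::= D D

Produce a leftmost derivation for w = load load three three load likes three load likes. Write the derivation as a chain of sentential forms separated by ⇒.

S ⇒ S H likes   [S ::= S H likes]
S H likes ⇒ S H likes H likes   [S ::= S H likes]
S H likes H likes ⇒ load load three H likes H likes   [S ::= load load three]
load load three H likes H likes ⇒ load load three three load likes H likes   [H ::= three load]
load load three three load likes H likes ⇒ load load three three load likes three load likes   [H ::= three load]

S ⇒ S H likes ⇒ S H likes H likes ⇒ load load three H likes H likes ⇒ load load three three load likes H likes ⇒ load load three three load likes three load likes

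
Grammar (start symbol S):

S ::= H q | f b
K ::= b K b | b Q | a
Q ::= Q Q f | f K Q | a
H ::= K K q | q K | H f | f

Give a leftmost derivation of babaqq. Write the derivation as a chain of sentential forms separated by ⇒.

S ⇒ Hq ⇒ KKqq ⇒ bKbKqq ⇒ babKqq ⇒ babaqq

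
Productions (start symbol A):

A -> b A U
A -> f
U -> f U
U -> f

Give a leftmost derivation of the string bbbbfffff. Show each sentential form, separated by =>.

A => bAU => bbAUU => bbbAUUU => bbbbAUUUU => bbbbfUUUU => bbbbffUUU => bbbbfffUU => bbbbffffU => bbbbfffff

A => bAU   [A -> b A U]
bAU => bbAUU   [A -> b A U]
bbAUU => bbbAUUU   [A -> b A U]
bbbAUUU => bbbbAUUUU   [A -> b A U]
bbbbAUUUU => bbbbfUUUU   [A -> f]
bbbbfUUUU => bbbbffUUU   [U -> f]
bbbbffUUU => bbbbfffUU   [U -> f]
bbbbfffUU => bbbbffffU   [U -> f]
bbbbffffU => bbbbfffff   [U -> f]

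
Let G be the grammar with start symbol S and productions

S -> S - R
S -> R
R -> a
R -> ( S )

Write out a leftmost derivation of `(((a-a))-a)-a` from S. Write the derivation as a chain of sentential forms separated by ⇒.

S ⇒ S-R   [S -> S - R]
S-R ⇒ R-R   [S -> R]
R-R ⇒ (S)-R   [R -> ( S )]
(S)-R ⇒ (S-R)-R   [S -> S - R]
(S-R)-R ⇒ (R-R)-R   [S -> R]
(R-R)-R ⇒ ((S)-R)-R   [R -> ( S )]
((S)-R)-R ⇒ ((R)-R)-R   [S -> R]
((R)-R)-R ⇒ (((S))-R)-R   [R -> ( S )]
(((S))-R)-R ⇒ (((S-R))-R)-R   [S -> S - R]
(((S-R))-R)-R ⇒ (((R-R))-R)-R   [S -> R]
(((R-R))-R)-R ⇒ (((a-R))-R)-R   [R -> a]
(((a-R))-R)-R ⇒ (((a-a))-R)-R   [R -> a]
(((a-a))-R)-R ⇒ (((a-a))-a)-R   [R -> a]
(((a-a))-a)-R ⇒ (((a-a))-a)-a   [R -> a]

S ⇒ S-R ⇒ R-R ⇒ (S)-R ⇒ (S-R)-R ⇒ (R-R)-R ⇒ ((S)-R)-R ⇒ ((R)-R)-R ⇒ (((S))-R)-R ⇒ (((S-R))-R)-R ⇒ (((R-R))-R)-R ⇒ (((a-R))-R)-R ⇒ (((a-a))-R)-R ⇒ (((a-a))-a)-R ⇒ (((a-a))-a)-a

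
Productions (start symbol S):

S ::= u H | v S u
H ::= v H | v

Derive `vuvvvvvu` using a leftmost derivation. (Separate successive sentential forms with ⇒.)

S ⇒ vSu   [S ::= v S u]
vSu ⇒ vuHu   [S ::= u H]
vuHu ⇒ vuvHu   [H ::= v H]
vuvHu ⇒ vuvvHu   [H ::= v H]
vuvvHu ⇒ vuvvvHu   [H ::= v H]
vuvvvHu ⇒ vuvvvvHu   [H ::= v H]
vuvvvvHu ⇒ vuvvvvvu   [H ::= v]

S⇒vSu⇒vuHu⇒vuvHu⇒vuvvHu⇒vuvvvHu⇒vuvvvvHu⇒vuvvvvvu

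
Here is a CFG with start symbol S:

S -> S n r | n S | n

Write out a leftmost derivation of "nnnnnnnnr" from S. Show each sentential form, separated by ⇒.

S ⇒ nS   [S -> n S]
nS ⇒ nnS   [S -> n S]
nnS ⇒ nnnS   [S -> n S]
nnnS ⇒ nnnnS   [S -> n S]
nnnnS ⇒ nnnnSnr   [S -> S n r]
nnnnSnr ⇒ nnnnnSnr   [S -> n S]
nnnnnSnr ⇒ nnnnnnSnr   [S -> n S]
nnnnnnSnr ⇒ nnnnnnnnr   [S -> n]

S ⇒ nS ⇒ nnS ⇒ nnnS ⇒ nnnnS ⇒ nnnnSnr ⇒ nnnnnSnr ⇒ nnnnnnSnr ⇒ nnnnnnnnr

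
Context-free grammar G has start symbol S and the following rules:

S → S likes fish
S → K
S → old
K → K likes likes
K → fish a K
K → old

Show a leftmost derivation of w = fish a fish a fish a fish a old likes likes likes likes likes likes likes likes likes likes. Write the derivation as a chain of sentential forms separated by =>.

S => K   [S → K]
K => fish a K   [K → fish a K]
fish a K => fish a fish a K   [K → fish a K]
fish a fish a K => fish a fish a K likes likes   [K → K likes likes]
fish a fish a K likes likes => fish a fish a K likes likes likes likes   [K → K likes likes]
fish a fish a K likes likes likes likes => fish a fish a K likes likes likes likes likes likes   [K → K likes likes]
fish a fish a K likes likes likes likes likes likes => fish a fish a K likes likes likes likes likes likes likes likes   [K → K likes likes]
fish a fish a K likes likes likes likes likes likes likes likes => fish a fish a K likes likes likes likes likes likes likes likes likes likes   [K → K likes likes]
fish a fish a K likes likes likes likes likes likes likes likes likes likes => fish a fish a fish a K likes likes likes likes likes likes likes likes likes likes   [K → fish a K]
fish a fish a fish a K likes likes likes likes likes likes likes likes likes likes => fish a fish a fish a fish a K likes likes likes likes likes likes likes likes likes likes   [K → fish a K]
fish a fish a fish a fish a K likes likes likes likes likes likes likes likes likes likes => fish a fish a fish a fish a old likes likes likes likes likes likes likes likes likes likes   [K → old]

S => K => fish a K => fish a fish a K => fish a fish a K likes likes => fish a fish a K likes likes likes likes => fish a fish a K likes likes likes likes likes likes => fish a fish a K likes likes likes likes likes likes likes likes => fish a fish a K likes likes likes likes likes likes likes likes likes likes => fish a fish a fish a K likes likes likes likes likes likes likes likes likes likes => fish a fish a fish a fish a K likes likes likes likes likes likes likes likes likes likes => fish a fish a fish a fish a old likes likes likes likes likes likes likes likes likes likes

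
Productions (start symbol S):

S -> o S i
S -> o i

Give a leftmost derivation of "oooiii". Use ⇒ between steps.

S ⇒ oSi   [S -> o S i]
oSi ⇒ ooSii   [S -> o S i]
ooSii ⇒ oooiii   [S -> o i]

S⇒oSi⇒ooSii⇒oooiii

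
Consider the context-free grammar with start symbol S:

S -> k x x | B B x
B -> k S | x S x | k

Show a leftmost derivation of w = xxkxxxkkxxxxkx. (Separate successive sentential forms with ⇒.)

S ⇒ BBx ⇒ xSxBx ⇒ xBBxxBx ⇒ xxSxBxxBx ⇒ xxkxxxBxxBx ⇒ xxkxxxkSxxBx ⇒ xxkxxxkkxxxxBx ⇒ xxkxxxkkxxxxkx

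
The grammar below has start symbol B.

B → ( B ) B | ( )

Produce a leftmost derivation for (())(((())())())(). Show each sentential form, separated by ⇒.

B ⇒ (B)B   [B → ( B ) B]
(B)B ⇒ (())B   [B → ( )]
(())B ⇒ (())(B)B   [B → ( B ) B]
(())(B)B ⇒ (())((B)B)B   [B → ( B ) B]
(())((B)B)B ⇒ (())(((B)B)B)B   [B → ( B ) B]
(())(((B)B)B)B ⇒ (())(((())B)B)B   [B → ( )]
(())(((())B)B)B ⇒ (())(((())())B)B   [B → ( )]
(())(((())())B)B ⇒ (())(((())())())B   [B → ( )]
(())(((())())())B ⇒ (())(((())())())()   [B → ( )]

B ⇒ (B)B ⇒ (())B ⇒ (())(B)B ⇒ (())((B)B)B ⇒ (())(((B)B)B)B ⇒ (())(((())B)B)B ⇒ (())(((())())B)B ⇒ (())(((())())())B ⇒ (())(((())())())()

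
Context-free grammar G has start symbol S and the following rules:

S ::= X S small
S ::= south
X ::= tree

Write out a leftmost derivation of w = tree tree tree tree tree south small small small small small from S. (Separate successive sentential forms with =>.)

S => X S small   [S ::= X S small]
X S small => tree S small   [X ::= tree]
tree S small => tree X S small small   [S ::= X S small]
tree X S small small => tree tree S small small   [X ::= tree]
tree tree S small small => tree tree X S small small small   [S ::= X S small]
tree tree X S small small small => tree tree tree S small small small   [X ::= tree]
tree tree tree S small small small => tree tree tree X S small small small small   [S ::= X S small]
tree tree tree X S small small small small => tree tree tree tree S small small small small   [X ::= tree]
tree tree tree tree S small small small small => tree tree tree tree X S small small small small small   [S ::= X S small]
tree tree tree tree X S small small small small small => tree tree tree tree tree S small small small small small   [X ::= tree]
tree tree tree tree tree S small small small small small => tree tree tree tree tree south small small small small small   [S ::= south]

S => X S small => tree S small => tree X S small small => tree tree S small small => tree tree X S small small small => tree tree tree S small small small => tree tree tree X S small small small small => tree tree tree tree S small small small small => tree tree tree tree X S small small small small small => tree tree tree tree tree S small small small small small => tree tree tree tree tree south small small small small small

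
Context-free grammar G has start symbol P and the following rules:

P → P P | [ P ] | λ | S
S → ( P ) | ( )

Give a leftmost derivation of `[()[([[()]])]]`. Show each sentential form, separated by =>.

P => [P] => [PP] => [SP] => [(P)P] => [()P] => [()[P]] => [()[S]] => [()[(P)]] => [()[([P])]] => [()[([[P]])]] => [()[([[S]])]] => [()[([[()]])]]

P => [P]   [P → [ P ]]
[P] => [PP]   [P → P P]
[PP] => [SP]   [P → S]
[SP] => [(P)P]   [S → ( P )]
[(P)P] => [()P]   [P → λ]
[()P] => [()[P]]   [P → [ P ]]
[()[P]] => [()[S]]   [P → S]
[()[S]] => [()[(P)]]   [S → ( P )]
[()[(P)]] => [()[([P])]]   [P → [ P ]]
[()[([P])]] => [()[([[P]])]]   [P → [ P ]]
[()[([[P]])]] => [()[([[S]])]]   [P → S]
[()[([[S]])]] => [()[([[()]])]]   [S → ( )]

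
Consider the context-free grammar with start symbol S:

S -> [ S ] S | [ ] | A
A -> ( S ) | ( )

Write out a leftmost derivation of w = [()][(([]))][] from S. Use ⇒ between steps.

S ⇒ [S]S   [S -> [ S ] S]
[S]S ⇒ [A]S   [S -> A]
[A]S ⇒ [()]S   [A -> ( )]
[()]S ⇒ [()][S]S   [S -> [ S ] S]
[()][S]S ⇒ [()][A]S   [S -> A]
[()][A]S ⇒ [()][(S)]S   [A -> ( S )]
[()][(S)]S ⇒ [()][(A)]S   [S -> A]
[()][(A)]S ⇒ [()][((S))]S   [A -> ( S )]
[()][((S))]S ⇒ [()][(([]))]S   [S -> [ ]]
[()][(([]))]S ⇒ [()][(([]))][]   [S -> [ ]]

S ⇒ [S]S ⇒ [A]S ⇒ [()]S ⇒ [()][S]S ⇒ [()][A]S ⇒ [()][(S)]S ⇒ [()][(A)]S ⇒ [()][((S))]S ⇒ [()][(([]))]S ⇒ [()][(([]))][]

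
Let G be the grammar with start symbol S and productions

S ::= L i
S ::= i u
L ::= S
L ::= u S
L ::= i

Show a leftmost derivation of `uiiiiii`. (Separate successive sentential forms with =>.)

S => Li => Si => Lii => Sii => Liii => uSiii => uLiiii => uSiiii => uLiiiii => uiiiiii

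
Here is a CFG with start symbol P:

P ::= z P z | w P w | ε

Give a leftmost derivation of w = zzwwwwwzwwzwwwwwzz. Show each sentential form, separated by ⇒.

P ⇒ zPz ⇒ zzPzz ⇒ zzwPwzz ⇒ zzwwPwwzz ⇒ zzwwwPwwwzz ⇒ zzwwwwPwwwwzz ⇒ zzwwwwwPwwwwwzz ⇒ zzwwwwwzPzwwwwwzz ⇒ zzwwwwwzwPwzwwwwwzz ⇒ zzwwwwwzwwzwwwwwzz

P ⇒ zPz   [P ::= z P z]
zPz ⇒ zzPzz   [P ::= z P z]
zzPzz ⇒ zzwPwzz   [P ::= w P w]
zzwPwzz ⇒ zzwwPwwzz   [P ::= w P w]
zzwwPwwzz ⇒ zzwwwPwwwzz   [P ::= w P w]
zzwwwPwwwzz ⇒ zzwwwwPwwwwzz   [P ::= w P w]
zzwwwwPwwwwzz ⇒ zzwwwwwPwwwwwzz   [P ::= w P w]
zzwwwwwPwwwwwzz ⇒ zzwwwwwzPzwwwwwzz   [P ::= z P z]
zzwwwwwzPzwwwwwzz ⇒ zzwwwwwzwPwzwwwwwzz   [P ::= w P w]
zzwwwwwzwPwzwwwwwzz ⇒ zzwwwwwzwwzwwwwwzz   [P ::= ε]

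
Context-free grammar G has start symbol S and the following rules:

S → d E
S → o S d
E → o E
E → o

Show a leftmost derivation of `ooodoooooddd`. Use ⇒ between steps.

S ⇒ oSd   [S → o S d]
oSd ⇒ ooSdd   [S → o S d]
ooSdd ⇒ oooSddd   [S → o S d]
oooSddd ⇒ ooodEddd   [S → d E]
ooodEddd ⇒ ooodoEddd   [E → o E]
ooodoEddd ⇒ ooodooEddd   [E → o E]
ooodooEddd ⇒ ooodoooEddd   [E → o E]
ooodoooEddd ⇒ ooodooooEddd   [E → o E]
ooodooooEddd ⇒ ooodoooooddd   [E → o]

S ⇒ oSd ⇒ ooSdd ⇒ oooSddd ⇒ ooodEddd ⇒ ooodoEddd ⇒ ooodooEddd ⇒ ooodoooEddd ⇒ ooodooooEddd ⇒ ooodoooooddd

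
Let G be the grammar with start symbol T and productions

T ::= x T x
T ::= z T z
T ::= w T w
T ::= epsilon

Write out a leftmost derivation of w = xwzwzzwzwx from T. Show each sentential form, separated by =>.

T=>xTx=>xwTwx=>xwzTzwx=>xwzwTwzwx=>xwzwzTzwzwx=>xwzwzzwzwx

T => xTx   [T ::= x T x]
xTx => xwTwx   [T ::= w T w]
xwTwx => xwzTzwx   [T ::= z T z]
xwzTzwx => xwzwTwzwx   [T ::= w T w]
xwzwTwzwx => xwzwzTzwzwx   [T ::= z T z]
xwzwzTzwzwx => xwzwzzwzwx   [T ::= epsilon]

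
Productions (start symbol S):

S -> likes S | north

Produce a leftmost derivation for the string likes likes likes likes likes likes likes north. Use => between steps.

S => likes S => likes likes S => likes likes likes S => likes likes likes likes S => likes likes likes likes likes S => likes likes likes likes likes likes S => likes likes likes likes likes likes likes S => likes likes likes likes likes likes likes north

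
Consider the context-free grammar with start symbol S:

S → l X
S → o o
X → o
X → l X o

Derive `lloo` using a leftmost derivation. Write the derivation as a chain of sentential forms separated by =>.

S => lX => llXo => lloo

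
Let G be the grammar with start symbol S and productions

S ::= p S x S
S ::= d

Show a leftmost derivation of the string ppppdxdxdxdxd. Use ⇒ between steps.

S ⇒ pSxS ⇒ ppSxSxS ⇒ pppSxSxSxS ⇒ ppppSxSxSxSxS ⇒ ppppdxSxSxSxS ⇒ ppppdxdxSxSxS ⇒ ppppdxdxdxSxS ⇒ ppppdxdxdxdxS ⇒ ppppdxdxdxdxd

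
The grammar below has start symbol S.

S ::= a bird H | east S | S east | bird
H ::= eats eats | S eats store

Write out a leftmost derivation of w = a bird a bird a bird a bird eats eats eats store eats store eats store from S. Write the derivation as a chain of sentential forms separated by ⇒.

S ⇒ a bird H ⇒ a bird S eats store ⇒ a bird a bird H eats store ⇒ a bird a bird S eats store eats store ⇒ a bird a bird a bird H eats store eats store ⇒ a bird a bird a bird S eats store eats store eats store ⇒ a bird a bird a bird a bird H eats store eats store eats store ⇒ a bird a bird a bird a bird eats eats eats store eats store eats store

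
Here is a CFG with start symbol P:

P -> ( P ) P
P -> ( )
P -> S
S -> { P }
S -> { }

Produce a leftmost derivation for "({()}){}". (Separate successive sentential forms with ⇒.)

P ⇒ (P)P   [P -> ( P ) P]
(P)P ⇒ (S)P   [P -> S]
(S)P ⇒ ({P})P   [S -> { P }]
({P})P ⇒ ({()})P   [P -> ( )]
({()})P ⇒ ({()})S   [P -> S]
({()})S ⇒ ({()}){}   [S -> { }]

P ⇒ (P)P ⇒ (S)P ⇒ ({P})P ⇒ ({()})P ⇒ ({()})S ⇒ ({()}){}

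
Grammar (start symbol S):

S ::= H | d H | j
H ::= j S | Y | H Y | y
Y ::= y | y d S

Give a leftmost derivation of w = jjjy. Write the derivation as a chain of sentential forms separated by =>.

S => H => jS => jH => jjS => jjH => jjjS => jjjH => jjjY => jjjy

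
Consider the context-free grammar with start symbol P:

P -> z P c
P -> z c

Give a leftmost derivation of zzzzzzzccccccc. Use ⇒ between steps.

P ⇒ zPc ⇒ zzPcc ⇒ zzzPccc ⇒ zzzzPcccc ⇒ zzzzzPccccc ⇒ zzzzzzPcccccc ⇒ zzzzzzzccccccc

P ⇒ zPc   [P -> z P c]
zPc ⇒ zzPcc   [P -> z P c]
zzPcc ⇒ zzzPccc   [P -> z P c]
zzzPccc ⇒ zzzzPcccc   [P -> z P c]
zzzzPcccc ⇒ zzzzzPccccc   [P -> z P c]
zzzzzPccccc ⇒ zzzzzzPcccccc   [P -> z P c]
zzzzzzPcccccc ⇒ zzzzzzzccccccc   [P -> z c]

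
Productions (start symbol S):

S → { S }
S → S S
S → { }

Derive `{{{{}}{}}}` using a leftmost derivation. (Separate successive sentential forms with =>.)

S => {S} => {{S}} => {{SS}} => {{{S}S}} => {{{{}}S}} => {{{{}}{}}}

S => {S}   [S → { S }]
{S} => {{S}}   [S → { S }]
{{S}} => {{SS}}   [S → S S]
{{SS}} => {{{S}S}}   [S → { S }]
{{{S}S}} => {{{{}}S}}   [S → { }]
{{{{}}S}} => {{{{}}{}}}   [S → { }]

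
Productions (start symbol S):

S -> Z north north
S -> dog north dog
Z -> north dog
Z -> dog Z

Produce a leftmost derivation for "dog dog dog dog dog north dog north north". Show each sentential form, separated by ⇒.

S ⇒ Z north north ⇒ dog Z north north ⇒ dog dog Z north north ⇒ dog dog dog Z north north ⇒ dog dog dog dog Z north north ⇒ dog dog dog dog dog Z north north ⇒ dog dog dog dog dog north dog north north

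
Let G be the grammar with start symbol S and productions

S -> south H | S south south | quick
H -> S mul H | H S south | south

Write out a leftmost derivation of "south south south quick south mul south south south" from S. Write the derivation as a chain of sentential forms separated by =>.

S => S south south   [S -> S south south]
S south south => south H south south   [S -> south H]
south H south south => south S mul H south south   [H -> S mul H]
south S mul H south south => south south H mul H south south   [S -> south H]
south south H mul H south south => south south H S south mul H south south   [H -> H S south]
south south H S south mul H south south => south south south S south mul H south south   [H -> south]
south south south S south mul H south south => south south south quick south mul H south south   [S -> quick]
south south south quick south mul H south south => south south south quick south mul south south south   [H -> south]

S => S south south => south H south south => south S mul H south south => south south H mul H south south => south south H S south mul H south south => south south south S south mul H south south => south south south quick south mul H south south => south south south quick south mul south south south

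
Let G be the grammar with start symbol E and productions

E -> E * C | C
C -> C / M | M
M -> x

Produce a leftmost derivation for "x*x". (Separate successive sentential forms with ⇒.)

E⇒E*C⇒C*C⇒M*C⇒x*C⇒x*M⇒x*x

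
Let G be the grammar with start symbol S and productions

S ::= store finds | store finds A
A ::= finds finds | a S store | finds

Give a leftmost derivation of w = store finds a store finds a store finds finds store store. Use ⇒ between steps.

S ⇒ store finds A ⇒ store finds a S store ⇒ store finds a store finds A store ⇒ store finds a store finds a S store store ⇒ store finds a store finds a store finds A store store ⇒ store finds a store finds a store finds finds store store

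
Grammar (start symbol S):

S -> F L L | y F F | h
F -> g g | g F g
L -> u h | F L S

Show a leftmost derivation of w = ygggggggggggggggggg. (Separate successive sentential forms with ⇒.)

S ⇒ yFF ⇒ ygFgF ⇒ yggFggF ⇒ ygggFgggF ⇒ yggggFggggF ⇒ ygggggFgggggF ⇒ yggggggFggggggF ⇒ ygggggggFgggggggF ⇒ yggggggggggggggggF ⇒ ygggggggggggggggggg

S ⇒ yFF   [S -> y F F]
yFF ⇒ ygFgF   [F -> g F g]
ygFgF ⇒ yggFggF   [F -> g F g]
yggFggF ⇒ ygggFgggF   [F -> g F g]
ygggFgggF ⇒ yggggFggggF   [F -> g F g]
yggggFggggF ⇒ ygggggFgggggF   [F -> g F g]
ygggggFgggggF ⇒ yggggggFggggggF   [F -> g F g]
yggggggFggggggF ⇒ ygggggggFgggggggF   [F -> g F g]
ygggggggFgggggggF ⇒ yggggggggggggggggF   [F -> g g]
yggggggggggggggggF ⇒ ygggggggggggggggggg   [F -> g g]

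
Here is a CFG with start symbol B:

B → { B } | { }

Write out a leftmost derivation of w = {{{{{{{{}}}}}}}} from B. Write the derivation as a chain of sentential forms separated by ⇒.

B⇒{B}⇒{{B}}⇒{{{B}}}⇒{{{{B}}}}⇒{{{{{B}}}}}⇒{{{{{{B}}}}}}⇒{{{{{{{B}}}}}}}⇒{{{{{{{{}}}}}}}}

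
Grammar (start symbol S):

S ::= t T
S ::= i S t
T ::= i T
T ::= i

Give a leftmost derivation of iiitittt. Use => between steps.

S => iSt => iiStt => iiiSttt => iiitTttt => iiitittt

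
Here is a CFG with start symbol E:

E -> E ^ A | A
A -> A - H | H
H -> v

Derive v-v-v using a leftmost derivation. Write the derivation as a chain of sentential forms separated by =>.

E => A   [E -> A]
A => A-H   [A -> A - H]
A-H => A-H-H   [A -> A - H]
A-H-H => H-H-H   [A -> H]
H-H-H => v-H-H   [H -> v]
v-H-H => v-v-H   [H -> v]
v-v-H => v-v-v   [H -> v]

E => A => A-H => A-H-H => H-H-H => v-H-H => v-v-H => v-v-v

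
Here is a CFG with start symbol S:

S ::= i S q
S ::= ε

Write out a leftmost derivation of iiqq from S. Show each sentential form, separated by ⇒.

S ⇒ iSq   [S ::= i S q]
iSq ⇒ iiSqq   [S ::= i S q]
iiSqq ⇒ iiqq   [S ::= ε]

S ⇒ iSq ⇒ iiSqq ⇒ iiqq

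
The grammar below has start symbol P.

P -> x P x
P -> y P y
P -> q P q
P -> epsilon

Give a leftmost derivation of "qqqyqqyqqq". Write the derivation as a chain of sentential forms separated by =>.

P=>qPq=>qqPqq=>qqqPqqq=>qqqyPyqqq=>qqqyqPqyqqq=>qqqyqqyqqq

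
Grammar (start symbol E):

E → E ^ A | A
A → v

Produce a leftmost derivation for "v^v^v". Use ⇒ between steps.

E⇒E^A⇒E^A^A⇒A^A^A⇒v^A^A⇒v^v^A⇒v^v^v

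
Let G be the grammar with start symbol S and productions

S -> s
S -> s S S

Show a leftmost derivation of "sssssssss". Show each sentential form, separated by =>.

S => sSS   [S -> s S S]
sSS => ssSSS   [S -> s S S]
ssSSS => sssSSSS   [S -> s S S]
sssSSSS => ssssSSS   [S -> s]
ssssSSS => sssssSS   [S -> s]
sssssSS => ssssssS   [S -> s]
ssssssS => sssssssSS   [S -> s S S]
sssssssSS => ssssssssS   [S -> s]
ssssssssS => sssssssss   [S -> s]

S=>sSS=>ssSSS=>sssSSSS=>ssssSSS=>sssssSS=>ssssssS=>sssssssSS=>ssssssssS=>sssssssss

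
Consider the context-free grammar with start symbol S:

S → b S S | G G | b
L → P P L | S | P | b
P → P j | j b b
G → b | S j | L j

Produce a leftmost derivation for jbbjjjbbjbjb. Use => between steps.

S => GG   [S → G G]
GG => LjG   [G → L j]
LjG => PPLjG   [L → P P L]
PPLjG => PjPLjG   [P → P j]
PjPLjG => PjjPLjG   [P → P j]
PjjPLjG => jbbjjPLjG   [P → j b b]
jbbjjPLjG => jbbjjPjLjG   [P → P j]
jbbjjPjLjG => jbbjjjbbjLjG   [P → j b b]
jbbjjjbbjLjG => jbbjjjbbjbjG   [L → b]
jbbjjjbbjbjG => jbbjjjbbjbjb   [G → b]

S => GG => LjG => PPLjG => PjPLjG => PjjPLjG => jbbjjPLjG => jbbjjPjLjG => jbbjjjbbjLjG => jbbjjjbbjbjG => jbbjjjbbjbjb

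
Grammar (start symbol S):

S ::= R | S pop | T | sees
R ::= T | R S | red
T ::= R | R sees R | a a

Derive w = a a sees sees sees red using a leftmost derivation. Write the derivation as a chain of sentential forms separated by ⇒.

S ⇒ T ⇒ R sees R ⇒ R S sees R ⇒ R S S sees R ⇒ T S S sees R ⇒ a a S S sees R ⇒ a a sees S sees R ⇒ a a sees sees sees R ⇒ a a sees sees sees red

S ⇒ T   [S ::= T]
T ⇒ R sees R   [T ::= R sees R]
R sees R ⇒ R S sees R   [R ::= R S]
R S sees R ⇒ R S S sees R   [R ::= R S]
R S S sees R ⇒ T S S sees R   [R ::= T]
T S S sees R ⇒ a a S S sees R   [T ::= a a]
a a S S sees R ⇒ a a sees S sees R   [S ::= sees]
a a sees S sees R ⇒ a a sees sees sees R   [S ::= sees]
a a sees sees sees R ⇒ a a sees sees sees red   [R ::= red]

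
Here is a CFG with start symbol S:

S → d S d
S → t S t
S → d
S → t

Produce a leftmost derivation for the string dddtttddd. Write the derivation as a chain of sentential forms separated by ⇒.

S⇒dSd⇒ddSdd⇒dddSddd⇒dddtStddd⇒dddtttddd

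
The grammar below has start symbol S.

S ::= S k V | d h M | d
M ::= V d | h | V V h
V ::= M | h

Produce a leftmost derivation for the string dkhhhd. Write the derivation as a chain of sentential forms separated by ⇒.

S⇒SkV⇒dkV⇒dkM⇒dkVd⇒dkMd⇒dkVVhd⇒dkMVhd⇒dkhVhd⇒dkhMhd⇒dkhhhd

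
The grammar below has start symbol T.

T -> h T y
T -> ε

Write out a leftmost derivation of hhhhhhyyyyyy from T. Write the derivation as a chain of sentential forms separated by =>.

T => hTy   [T -> h T y]
hTy => hhTyy   [T -> h T y]
hhTyy => hhhTyyy   [T -> h T y]
hhhTyyy => hhhhTyyyy   [T -> h T y]
hhhhTyyyy => hhhhhTyyyyy   [T -> h T y]
hhhhhTyyyyy => hhhhhhTyyyyyy   [T -> h T y]
hhhhhhTyyyyyy => hhhhhhyyyyyy   [T -> ε]

T => hTy => hhTyy => hhhTyyy => hhhhTyyyy => hhhhhTyyyyy => hhhhhhTyyyyyy => hhhhhhyyyyyy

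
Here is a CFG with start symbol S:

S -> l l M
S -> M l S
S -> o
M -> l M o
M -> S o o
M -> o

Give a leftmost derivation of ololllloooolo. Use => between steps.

S => MlS => olS => olMlS => ololS => ololMlS => olollMolS => ololllMoolS => olollllMooolS => ololllloooolS => ololllloooolo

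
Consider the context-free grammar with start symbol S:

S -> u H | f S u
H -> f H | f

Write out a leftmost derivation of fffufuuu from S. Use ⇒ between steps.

S ⇒ fSu ⇒ ffSuu ⇒ fffSuuu ⇒ fffuHuuu ⇒ fffufuuu

S ⇒ fSu   [S -> f S u]
fSu ⇒ ffSuu   [S -> f S u]
ffSuu ⇒ fffSuuu   [S -> f S u]
fffSuuu ⇒ fffuHuuu   [S -> u H]
fffuHuuu ⇒ fffufuuu   [H -> f]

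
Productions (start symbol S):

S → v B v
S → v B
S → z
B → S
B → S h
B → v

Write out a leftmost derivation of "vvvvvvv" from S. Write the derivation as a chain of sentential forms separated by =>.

S => vBv => vSv => vvBv => vvSv => vvvBv => vvvSv => vvvvBvv => vvvvvvv

S => vBv   [S → v B v]
vBv => vSv   [B → S]
vSv => vvBv   [S → v B]
vvBv => vvSv   [B → S]
vvSv => vvvBv   [S → v B]
vvvBv => vvvSv   [B → S]
vvvSv => vvvvBvv   [S → v B v]
vvvvBvv => vvvvvvv   [B → v]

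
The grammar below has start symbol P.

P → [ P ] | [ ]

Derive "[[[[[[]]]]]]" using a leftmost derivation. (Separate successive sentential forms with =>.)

P => [P] => [[P]] => [[[P]]] => [[[[P]]]] => [[[[[P]]]]] => [[[[[[]]]]]]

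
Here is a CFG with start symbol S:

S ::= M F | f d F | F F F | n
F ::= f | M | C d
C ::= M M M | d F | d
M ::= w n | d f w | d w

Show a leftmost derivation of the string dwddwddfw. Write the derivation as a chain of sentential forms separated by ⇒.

S ⇒ FFF   [S ::= F F F]
FFF ⇒ MFF   [F ::= M]
MFF ⇒ dwFF   [M ::= d w]
dwFF ⇒ dwCdF   [F ::= C d]
dwCdF ⇒ dwdFdF   [C ::= d F]
dwdFdF ⇒ dwdMdF   [F ::= M]
dwdMdF ⇒ dwddwdF   [M ::= d w]
dwddwdF ⇒ dwddwdM   [F ::= M]
dwddwdM ⇒ dwddwddfw   [M ::= d f w]

S ⇒ FFF ⇒ MFF ⇒ dwFF ⇒ dwCdF ⇒ dwdFdF ⇒ dwdMdF ⇒ dwddwdF ⇒ dwddwdM ⇒ dwddwddfw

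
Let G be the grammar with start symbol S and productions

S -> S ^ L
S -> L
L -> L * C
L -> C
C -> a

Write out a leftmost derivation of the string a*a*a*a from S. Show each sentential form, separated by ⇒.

S ⇒ L   [S -> L]
L ⇒ L*C   [L -> L * C]
L*C ⇒ L*C*C   [L -> L * C]
L*C*C ⇒ L*C*C*C   [L -> L * C]
L*C*C*C ⇒ C*C*C*C   [L -> C]
C*C*C*C ⇒ a*C*C*C   [C -> a]
a*C*C*C ⇒ a*a*C*C   [C -> a]
a*a*C*C ⇒ a*a*a*C   [C -> a]
a*a*a*C ⇒ a*a*a*a   [C -> a]

S ⇒ L ⇒ L*C ⇒ L*C*C ⇒ L*C*C*C ⇒ C*C*C*C ⇒ a*C*C*C ⇒ a*a*C*C ⇒ a*a*a*C ⇒ a*a*a*a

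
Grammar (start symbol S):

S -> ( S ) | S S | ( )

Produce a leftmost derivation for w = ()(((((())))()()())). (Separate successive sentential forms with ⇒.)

S ⇒ SS   [S -> S S]
SS ⇒ ()S   [S -> ( )]
()S ⇒ ()(S)   [S -> ( S )]
()(S) ⇒ ()((S))   [S -> ( S )]
()((S)) ⇒ ()((SS))   [S -> S S]
()((SS)) ⇒ ()((SSS))   [S -> S S]
()((SSS)) ⇒ ()((SSSS))   [S -> S S]
()((SSSS)) ⇒ ()(((S)SSS))   [S -> ( S )]
()(((S)SSS)) ⇒ ()((((S))SSS))   [S -> ( S )]
()((((S))SSS)) ⇒ ()(((((S)))SSS))   [S -> ( S )]
()(((((S)))SSS)) ⇒ ()(((((())))SSS))   [S -> ( )]
()(((((())))SSS)) ⇒ ()(((((())))()SS))   [S -> ( )]
()(((((())))()SS)) ⇒ ()(((((())))()()S))   [S -> ( )]
()(((((())))()()S)) ⇒ ()(((((())))()()()))   [S -> ( )]

S ⇒ SS ⇒ ()S ⇒ ()(S) ⇒ ()((S)) ⇒ ()((SS)) ⇒ ()((SSS)) ⇒ ()((SSSS)) ⇒ ()(((S)SSS)) ⇒ ()((((S))SSS)) ⇒ ()(((((S)))SSS)) ⇒ ()(((((())))SSS)) ⇒ ()(((((())))()SS)) ⇒ ()(((((())))()()S)) ⇒ ()(((((())))()()()))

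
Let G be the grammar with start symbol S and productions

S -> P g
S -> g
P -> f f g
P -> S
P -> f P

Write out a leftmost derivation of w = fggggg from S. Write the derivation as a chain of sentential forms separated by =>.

S => Pg   [S -> P g]
Pg => fPg   [P -> f P]
fPg => fSg   [P -> S]
fSg => fPgg   [S -> P g]
fPgg => fSgg   [P -> S]
fSgg => fPggg   [S -> P g]
fPggg => fSggg   [P -> S]
fSggg => fPgggg   [S -> P g]
fPgggg => fSgggg   [P -> S]
fSgggg => fggggg   [S -> g]

S=>Pg=>fPg=>fSg=>fPgg=>fSgg=>fPggg=>fSggg=>fPgggg=>fSgggg=>fggggg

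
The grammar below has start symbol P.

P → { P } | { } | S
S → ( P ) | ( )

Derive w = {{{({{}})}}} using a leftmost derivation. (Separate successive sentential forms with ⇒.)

P ⇒ {P} ⇒ {{P}} ⇒ {{{P}}} ⇒ {{{S}}} ⇒ {{{(P)}}} ⇒ {{{({P})}}} ⇒ {{{({{}})}}}

P ⇒ {P}   [P → { P }]
{P} ⇒ {{P}}   [P → { P }]
{{P}} ⇒ {{{P}}}   [P → { P }]
{{{P}}} ⇒ {{{S}}}   [P → S]
{{{S}}} ⇒ {{{(P)}}}   [S → ( P )]
{{{(P)}}} ⇒ {{{({P})}}}   [P → { P }]
{{{({P})}}} ⇒ {{{({{}})}}}   [P → { }]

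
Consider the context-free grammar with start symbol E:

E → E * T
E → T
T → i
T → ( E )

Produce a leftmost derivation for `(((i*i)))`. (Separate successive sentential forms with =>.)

E => T => (E) => (T) => ((E)) => ((T)) => (((E))) => (((E*T))) => (((T*T))) => (((i*T))) => (((i*i)))

E => T   [E → T]
T => (E)   [T → ( E )]
(E) => (T)   [E → T]
(T) => ((E))   [T → ( E )]
((E)) => ((T))   [E → T]
((T)) => (((E)))   [T → ( E )]
(((E))) => (((E*T)))   [E → E * T]
(((E*T))) => (((T*T)))   [E → T]
(((T*T))) => (((i*T)))   [T → i]
(((i*T))) => (((i*i)))   [T → i]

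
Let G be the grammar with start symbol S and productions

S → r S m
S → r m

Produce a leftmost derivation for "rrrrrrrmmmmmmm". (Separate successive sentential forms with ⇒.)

S ⇒ rSm ⇒ rrSmm ⇒ rrrSmmm ⇒ rrrrSmmmm ⇒ rrrrrSmmmmm ⇒ rrrrrrSmmmmmm ⇒ rrrrrrrmmmmmmm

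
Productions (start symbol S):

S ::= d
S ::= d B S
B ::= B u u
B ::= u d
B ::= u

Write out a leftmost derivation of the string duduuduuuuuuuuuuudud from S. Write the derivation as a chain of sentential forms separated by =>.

S => dBS   [S ::= d B S]
dBS => dBuuS   [B ::= B u u]
dBuuS => duduuS   [B ::= u d]
duduuS => duduudBS   [S ::= d B S]
duduudBS => duduudBuuS   [B ::= B u u]
duduudBuuS => duduudBuuuuS   [B ::= B u u]
duduudBuuuuS => duduudBuuuuuuS   [B ::= B u u]
duduudBuuuuuuS => duduudBuuuuuuuuS   [B ::= B u u]
duduudBuuuuuuuuS => duduudBuuuuuuuuuuS   [B ::= B u u]
duduudBuuuuuuuuuuS => duduuduuuuuuuuuuuS   [B ::= u]
duduuduuuuuuuuuuuS => duduuduuuuuuuuuuudBS   [S ::= d B S]
duduuduuuuuuuuuuudBS => duduuduuuuuuuuuuuduS   [B ::= u]
duduuduuuuuuuuuuuduS => duduuduuuuuuuuuuudud   [S ::= d]

S=>dBS=>dBuuS=>duduuS=>duduudBS=>duduudBuuS=>duduudBuuuuS=>duduudBuuuuuuS=>duduudBuuuuuuuuS=>duduudBuuuuuuuuuuS=>duduuduuuuuuuuuuuS=>duduuduuuuuuuuuuudBS=>duduuduuuuuuuuuuuduS=>duduuduuuuuuuuuuudud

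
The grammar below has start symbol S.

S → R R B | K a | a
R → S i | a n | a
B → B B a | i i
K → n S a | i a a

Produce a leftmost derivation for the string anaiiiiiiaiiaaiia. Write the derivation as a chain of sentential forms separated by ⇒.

S ⇒ RRB ⇒ anRB ⇒ anaB ⇒ anaBBa ⇒ anaBBaBa ⇒ anaiiBaBa ⇒ anaiiBBaaBa ⇒ anaiiBBaBaaBa ⇒ anaiiiiBaBaaBa ⇒ anaiiiiiiaBaaBa ⇒ anaiiiiiiaiiaaBa ⇒ anaiiiiiiaiiaaiia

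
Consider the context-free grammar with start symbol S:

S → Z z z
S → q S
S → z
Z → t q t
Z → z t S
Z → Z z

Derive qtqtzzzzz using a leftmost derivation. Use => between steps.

S=>qS=>qZzz=>qZzzz=>qZzzzz=>qZzzzzz=>qtqtzzzzz

S => qS   [S → q S]
qS => qZzz   [S → Z z z]
qZzz => qZzzz   [Z → Z z]
qZzzz => qZzzzz   [Z → Z z]
qZzzzz => qZzzzzz   [Z → Z z]
qZzzzzz => qtqtzzzzz   [Z → t q t]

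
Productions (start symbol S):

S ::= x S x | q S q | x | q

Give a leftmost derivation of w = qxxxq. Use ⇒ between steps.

S ⇒ qSq   [S ::= q S q]
qSq ⇒ qxSxq   [S ::= x S x]
qxSxq ⇒ qxxxq   [S ::= x]

S ⇒ qSq ⇒ qxSxq ⇒ qxxxq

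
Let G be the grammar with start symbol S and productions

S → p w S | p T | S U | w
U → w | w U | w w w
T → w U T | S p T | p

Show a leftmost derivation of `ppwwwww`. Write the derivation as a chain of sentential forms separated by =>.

S => SU => SUU => pTUU => ppUU => ppwU => ppwwU => ppwwwww

S => SU   [S → S U]
SU => SUU   [S → S U]
SUU => pTUU   [S → p T]
pTUU => ppUU   [T → p]
ppUU => ppwU   [U → w]
ppwU => ppwwU   [U → w U]
ppwwU => ppwwwww   [U → w w w]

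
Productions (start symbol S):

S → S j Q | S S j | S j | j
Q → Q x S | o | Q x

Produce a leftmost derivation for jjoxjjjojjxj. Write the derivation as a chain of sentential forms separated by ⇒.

S⇒SjQ⇒jjQ⇒jjQxS⇒jjQxSxS⇒jjoxSxS⇒jjoxSSjxS⇒jjoxSjQSjxS⇒jjoxSjjQSjxS⇒jjoxjjjQSjxS⇒jjoxjjjoSjxS⇒jjoxjjjojjxS⇒jjoxjjjojjxj

S ⇒ SjQ   [S → S j Q]
SjQ ⇒ jjQ   [S → j]
jjQ ⇒ jjQxS   [Q → Q x S]
jjQxS ⇒ jjQxSxS   [Q → Q x S]
jjQxSxS ⇒ jjoxSxS   [Q → o]
jjoxSxS ⇒ jjoxSSjxS   [S → S S j]
jjoxSSjxS ⇒ jjoxSjQSjxS   [S → S j Q]
jjoxSjQSjxS ⇒ jjoxSjjQSjxS   [S → S j]
jjoxSjjQSjxS ⇒ jjoxjjjQSjxS   [S → j]
jjoxjjjQSjxS ⇒ jjoxjjjoSjxS   [Q → o]
jjoxjjjoSjxS ⇒ jjoxjjjojjxS   [S → j]
jjoxjjjojjxS ⇒ jjoxjjjojjxj   [S → j]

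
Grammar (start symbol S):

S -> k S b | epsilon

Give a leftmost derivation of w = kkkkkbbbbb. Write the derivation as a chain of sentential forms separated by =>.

S => kSb => kkSbb => kkkSbbb => kkkkSbbbb => kkkkkSbbbbb => kkkkkbbbbb

S => kSb   [S -> k S b]
kSb => kkSbb   [S -> k S b]
kkSbb => kkkSbbb   [S -> k S b]
kkkSbbb => kkkkSbbbb   [S -> k S b]
kkkkSbbbb => kkkkkSbbbbb   [S -> k S b]
kkkkkSbbbbb => kkkkkbbbbb   [S -> epsilon]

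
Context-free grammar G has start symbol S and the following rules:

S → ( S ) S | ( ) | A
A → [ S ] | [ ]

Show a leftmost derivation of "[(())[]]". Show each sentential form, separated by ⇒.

S ⇒ A   [S → A]
A ⇒ [S]   [A → [ S ]]
[S] ⇒ [(S)S]   [S → ( S ) S]
[(S)S] ⇒ [(())S]   [S → ( )]
[(())S] ⇒ [(())A]   [S → A]
[(())A] ⇒ [(())[]]   [A → [ ]]

S ⇒ A ⇒ [S] ⇒ [(S)S] ⇒ [(())S] ⇒ [(())A] ⇒ [(())[]]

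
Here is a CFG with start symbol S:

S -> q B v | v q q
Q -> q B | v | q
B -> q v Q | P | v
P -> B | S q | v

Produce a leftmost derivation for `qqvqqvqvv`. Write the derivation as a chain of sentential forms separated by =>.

S=>qBv=>qqvQv=>qqvqBv=>qqvqqvQv=>qqvqqvqBv=>qqvqqvqvv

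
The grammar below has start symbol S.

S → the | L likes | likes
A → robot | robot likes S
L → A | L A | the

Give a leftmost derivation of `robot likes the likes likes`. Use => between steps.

S => L likes   [S → L likes]
L likes => A likes   [L → A]
A likes => robot likes S likes   [A → robot likes S]
robot likes S likes => robot likes L likes likes   [S → L likes]
robot likes L likes likes => robot likes the likes likes   [L → the]

S => L likes => A likes => robot likes S likes => robot likes L likes likes => robot likes the likes likes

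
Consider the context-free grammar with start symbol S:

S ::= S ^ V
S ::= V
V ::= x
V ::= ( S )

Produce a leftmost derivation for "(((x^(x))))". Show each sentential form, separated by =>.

S => V => (S) => (V) => ((S)) => ((V)) => (((S))) => (((S^V))) => (((V^V))) => (((x^V))) => (((x^(S)))) => (((x^(V)))) => (((x^(x))))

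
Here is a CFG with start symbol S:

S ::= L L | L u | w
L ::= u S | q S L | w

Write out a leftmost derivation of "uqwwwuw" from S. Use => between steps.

S=>LL=>uSL=>uLuL=>uqSLuL=>uqLLLuL=>uqwLLuL=>uqwwLuL=>uqwwwuL=>uqwwwuw

S => LL   [S ::= L L]
LL => uSL   [L ::= u S]
uSL => uLuL   [S ::= L u]
uLuL => uqSLuL   [L ::= q S L]
uqSLuL => uqLLLuL   [S ::= L L]
uqLLLuL => uqwLLuL   [L ::= w]
uqwLLuL => uqwwLuL   [L ::= w]
uqwwLuL => uqwwwuL   [L ::= w]
uqwwwuL => uqwwwuw   [L ::= w]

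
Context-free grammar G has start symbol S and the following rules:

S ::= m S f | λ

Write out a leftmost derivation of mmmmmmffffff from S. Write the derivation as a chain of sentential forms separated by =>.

S=>mSf=>mmSff=>mmmSfff=>mmmmSffff=>mmmmmSfffff=>mmmmmmSffffff=>mmmmmmffffff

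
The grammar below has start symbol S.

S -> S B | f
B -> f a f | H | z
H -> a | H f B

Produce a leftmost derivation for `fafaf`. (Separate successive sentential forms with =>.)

S => SB => SBB => fBB => fHB => faB => fafaf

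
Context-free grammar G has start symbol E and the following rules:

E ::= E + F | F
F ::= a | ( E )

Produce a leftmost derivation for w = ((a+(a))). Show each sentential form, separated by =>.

E=>F=>(E)=>(F)=>((E))=>((E+F))=>((F+F))=>((a+F))=>((a+(E)))=>((a+(F)))=>((a+(a)))

E => F   [E ::= F]
F => (E)   [F ::= ( E )]
(E) => (F)   [E ::= F]
(F) => ((E))   [F ::= ( E )]
((E)) => ((E+F))   [E ::= E + F]
((E+F)) => ((F+F))   [E ::= F]
((F+F)) => ((a+F))   [F ::= a]
((a+F)) => ((a+(E)))   [F ::= ( E )]
((a+(E))) => ((a+(F)))   [E ::= F]
((a+(F))) => ((a+(a)))   [F ::= a]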